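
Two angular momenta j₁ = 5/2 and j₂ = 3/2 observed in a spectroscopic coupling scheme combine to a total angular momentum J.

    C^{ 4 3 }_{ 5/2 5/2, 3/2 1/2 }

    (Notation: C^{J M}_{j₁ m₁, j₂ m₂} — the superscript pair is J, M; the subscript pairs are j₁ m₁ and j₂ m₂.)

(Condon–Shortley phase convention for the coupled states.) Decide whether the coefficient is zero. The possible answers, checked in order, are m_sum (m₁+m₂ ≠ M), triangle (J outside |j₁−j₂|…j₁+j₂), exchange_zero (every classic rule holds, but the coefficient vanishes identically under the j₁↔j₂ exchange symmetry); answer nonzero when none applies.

m-sum: m₁+m₂ = 5/2+1/2 = 3, M = 3  ✓
triangle: |j₁−j₂| = 1 ≤ J = 4 ≤ j₁+j₂ = 4  ✓
exchange: j₁≠j₂ or m₁≠m₂ — the exchange symmetry imposes no constraint here
value check: CG = +√(3/8) = +0.612372 ≠ 0

nonzero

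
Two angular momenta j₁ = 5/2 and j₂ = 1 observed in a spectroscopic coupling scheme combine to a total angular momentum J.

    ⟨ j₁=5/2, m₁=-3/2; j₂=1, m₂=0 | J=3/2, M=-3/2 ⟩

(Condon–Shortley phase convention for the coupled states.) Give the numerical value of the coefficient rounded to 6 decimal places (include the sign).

j₁+j₂−J=2  J+j₁−j₂=3  J−j₁+j₂=0  j₁+j₂+J+1=6
(j₁±m₁, j₂±m₂, J±M) = (1,4,1,1,0,3)
P² = 48/5
sum k=1..1:
  [1] −1/6 = -1/6
S = -1/6
C² = P²·S² = 4/15 ; C = -0.516398

-0.516398  (= −√(4/15))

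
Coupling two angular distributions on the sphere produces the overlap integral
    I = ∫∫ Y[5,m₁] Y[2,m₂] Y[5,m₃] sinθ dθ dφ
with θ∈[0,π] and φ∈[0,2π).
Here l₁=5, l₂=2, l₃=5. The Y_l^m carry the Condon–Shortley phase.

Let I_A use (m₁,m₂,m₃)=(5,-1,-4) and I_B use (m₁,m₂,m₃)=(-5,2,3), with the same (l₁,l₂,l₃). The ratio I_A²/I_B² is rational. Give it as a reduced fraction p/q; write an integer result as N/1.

l's match ⇒ only the (l;m) 3-j factors differ between A and B.
A: triangle coeff Δ(5,2,5) = 1/38610; Σ_t [0,0]: t=0:+1/80640 = 1/80640; (3j)²=9/286 [(5 2 5; 5 -1 -4)], sign=-1
B: triangle coeff Δ(5,2,5) = 1/38610; Σ_t [2,2]: t=2:+1/161280 = 1/161280; (3j)²=1/143 [(5 2 5; -5 2 3)], sign=+1
I_A²/I_B² = (9/286)/(1/143) = 9/2

9/2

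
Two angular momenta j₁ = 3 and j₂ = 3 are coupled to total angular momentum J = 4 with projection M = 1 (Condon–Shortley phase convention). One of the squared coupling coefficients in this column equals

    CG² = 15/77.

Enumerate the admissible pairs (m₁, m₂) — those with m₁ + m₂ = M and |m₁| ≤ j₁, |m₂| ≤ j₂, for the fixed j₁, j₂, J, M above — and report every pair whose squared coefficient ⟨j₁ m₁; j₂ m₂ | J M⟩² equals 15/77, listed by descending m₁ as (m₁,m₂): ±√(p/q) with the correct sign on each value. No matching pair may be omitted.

Admissible pairs with m₁+m₂ = M = 1: (-2,3), (-1,2), (0,1), (1,0), (2,-1), (3,-2)
  (m₁,m₂)=(3,-2): CG² = 15/77, CG = +√(15/77)   ← matches the target
  (m₁,m₂)=(2,-1): CG² = 16/77, CG = +√(16/77)
  (m₁,m₂)=(1,0): CG² = 15/154, CG = −√(15/154)
  (m₁,m₂)=(0,1): CG² = 15/154, CG = −√(15/154)
  (m₁,m₂)=(-1,2): CG² = 16/77, CG = +√(16/77)
  (m₁,m₂)=(-2,3): CG² = 15/77, CG = +√(15/77)   ← matches the target
Pairs with CG² = 15/77: (3,-2): +√(15/77); (-2,3): +√(15/77)

(3,-2): +√(15/77); (-2,3): +√(15/77)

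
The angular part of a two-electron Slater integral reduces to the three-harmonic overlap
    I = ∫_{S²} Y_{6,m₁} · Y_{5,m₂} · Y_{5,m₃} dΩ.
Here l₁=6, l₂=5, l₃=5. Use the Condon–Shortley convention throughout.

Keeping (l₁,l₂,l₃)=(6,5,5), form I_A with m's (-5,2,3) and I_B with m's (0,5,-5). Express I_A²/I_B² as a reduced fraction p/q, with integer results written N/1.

Shared (l₁,l₂,l₃)=(6,5,5): N and (l;000)² cancel in I_A²/I_B².
A: Δ = 6!·6!·4!/17! = 1/28588560; Racah Σ t=5..6: t=5:−1/345600 t=6:+1/518400 = -1/1036800; ⇒ 3j(6 5 5; -5 2 3)² = 7/2210, sgn -1
B: Δ = 6!·6!·4!/17! = 1/28588560; Racah Σ t=6..6: t=6:+1/12441600 = 1/12441600; ⇒ 3j(6 5 5; 0 5 -5)² = 15/9724, sgn +1
I_A²/I_B² = (7/2210)/(15/9724) = 154/75

154/75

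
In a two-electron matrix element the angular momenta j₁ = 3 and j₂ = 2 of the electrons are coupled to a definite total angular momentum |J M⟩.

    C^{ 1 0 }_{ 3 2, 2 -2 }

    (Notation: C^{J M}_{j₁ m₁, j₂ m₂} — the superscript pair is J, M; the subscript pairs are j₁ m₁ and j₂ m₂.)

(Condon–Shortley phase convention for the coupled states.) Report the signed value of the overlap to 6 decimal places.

√[3·4!2!0!/7! · 5!1!0!4!1!1!] = √(576/7)
  +(−1)^0/∏(0,4,1,0,1,0)! = 1/24  (running 1/24)
⟨..|..⟩ = √(576/7)·(1/24) = +0.377964

+0.377964  (= +√(1/7))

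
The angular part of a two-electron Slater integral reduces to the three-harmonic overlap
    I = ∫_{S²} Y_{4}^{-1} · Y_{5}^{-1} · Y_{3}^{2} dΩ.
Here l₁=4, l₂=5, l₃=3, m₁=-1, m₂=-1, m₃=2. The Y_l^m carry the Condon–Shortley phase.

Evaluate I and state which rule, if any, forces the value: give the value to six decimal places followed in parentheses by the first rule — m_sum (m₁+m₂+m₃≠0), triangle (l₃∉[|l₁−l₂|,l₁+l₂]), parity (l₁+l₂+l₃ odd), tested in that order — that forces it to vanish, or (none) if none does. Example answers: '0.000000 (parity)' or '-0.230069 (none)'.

0.138239 (none)

Rules hold: Σm=0, L=12 even, 1≤3≤9.
N = 9·11·7 = 693
Δ = 6!·2!·4!/13! = 1/180180
Racah Σ t=2..4: t=2:+1/576 t=3:−1/144 t=4:+1/576 = -1/288
⇒ 3j(4 5 3; 0 0 0)² = 20/1001, sgn +1
Racah Σ t=3..4: t=3:−1/432 t=4:+1/1152 = -5/3456
⇒ 3j(4 5 3; -1 -1 2)² = 625/36036, sgn +1
4πI² = N·(3j₀)²·(3jₘ)² = 3125/13013
I = +1·√(0.240144/4π) = 0.13823925
No selection rule forces the value: the integral is nonzero (none).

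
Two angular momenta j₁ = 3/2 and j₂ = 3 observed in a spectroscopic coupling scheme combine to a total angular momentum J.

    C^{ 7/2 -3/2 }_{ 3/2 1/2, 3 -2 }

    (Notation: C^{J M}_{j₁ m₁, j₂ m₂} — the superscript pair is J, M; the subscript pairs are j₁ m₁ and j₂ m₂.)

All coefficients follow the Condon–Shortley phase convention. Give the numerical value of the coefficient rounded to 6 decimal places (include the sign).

+0.654654  (= +√(3/7))

j₁+j₂−J=1  J+j₁−j₂=2  J−j₁+j₂=5  j₁+j₂+J+1=9
(j₁±m₁, j₂±m₂, J±M) = (2,1,1,5,2,5)
P² = 6400/21
sum k=0..1:
  [0] +1/24 = 1/24
  [1] −1/240 = -1/240
S = 3/80
C² = P²·S² = 3/7 ; C = +0.654654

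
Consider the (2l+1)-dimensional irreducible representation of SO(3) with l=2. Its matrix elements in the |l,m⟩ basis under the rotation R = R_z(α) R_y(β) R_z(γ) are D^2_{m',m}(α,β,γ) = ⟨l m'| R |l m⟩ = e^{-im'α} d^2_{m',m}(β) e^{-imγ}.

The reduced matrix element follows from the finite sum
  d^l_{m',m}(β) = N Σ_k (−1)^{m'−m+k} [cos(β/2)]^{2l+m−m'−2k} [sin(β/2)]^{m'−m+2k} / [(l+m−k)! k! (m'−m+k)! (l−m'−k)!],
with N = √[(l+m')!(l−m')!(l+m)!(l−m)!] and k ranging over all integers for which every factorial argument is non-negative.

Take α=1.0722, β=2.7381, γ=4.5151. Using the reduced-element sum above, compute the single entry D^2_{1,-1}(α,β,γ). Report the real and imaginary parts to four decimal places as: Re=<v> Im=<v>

First d^2_{1,-1}(β=2.7381), then the phase factors e^{-i(1)α} and e^{-i(-1)γ}:
Half-angle: c=0.200381, s=0.979718. N=√(6·1·1·6)=6.000000
Admissible k: 0..1 (factorial args all ≥0)
  k=0: (−1)^2·6.0000/(2)·0.2004^2·0.9797^2 = +0.115620
  k=1: (−1)^3·6.0000/(6)·0.2004^0·0.9797^4 = -0.921307
d^2_{1,-1}(2.7381) = +0.115620 -0.921307 = -0.805687
D = (+0.478193-0.878255i)·(-0.805687)·(-0.196012-0.980602i) = +0.769390+0.239103i

Re=0.7694 Im=0.2391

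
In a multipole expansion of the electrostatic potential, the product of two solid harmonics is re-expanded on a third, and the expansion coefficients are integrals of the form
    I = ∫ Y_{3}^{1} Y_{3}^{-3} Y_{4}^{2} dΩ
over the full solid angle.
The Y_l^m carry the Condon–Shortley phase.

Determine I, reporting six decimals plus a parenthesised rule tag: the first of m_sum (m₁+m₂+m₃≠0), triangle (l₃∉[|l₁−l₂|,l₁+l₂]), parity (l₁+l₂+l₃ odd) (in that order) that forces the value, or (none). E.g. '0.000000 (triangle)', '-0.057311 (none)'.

-0.188451 (none)

Checks pass: Σm=0; 10 even; l₃=4∈[0,6].
(2·3+1)(2·3+1)(2·4+1) = 441
Δ: 2! 4! 4! / 11! → 1/34650
sum: t=0:+1/72 t=1:−1/16 t=2:+1/72 = -5/144
3j²(3 3 4; 0 0 0) = Δ·Π!·Σ² = 2/77  (sign -1)
sum: t=0:+1/192 = 1/192
3j²(3 3 4; 1 -3 2) = Δ·Π!·Σ² = 3/77  (sign +1)
combine: 4πI² = 441·2/77·3/77 = 54/121
take √, sign -1: I = -0.18845135
No selection rule forces the value: the integral is nonzero (none).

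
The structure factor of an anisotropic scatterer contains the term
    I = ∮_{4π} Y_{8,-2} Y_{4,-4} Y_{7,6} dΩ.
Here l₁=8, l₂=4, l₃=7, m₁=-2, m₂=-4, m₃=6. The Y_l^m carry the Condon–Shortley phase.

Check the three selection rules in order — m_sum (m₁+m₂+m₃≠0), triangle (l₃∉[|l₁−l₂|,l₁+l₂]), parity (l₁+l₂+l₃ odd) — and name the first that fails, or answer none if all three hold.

parity

Σmᵢ = 0  ✓
l₃∈[|l₁−l₂|,l₁+l₂]=[4,12], have l₃=7  ✓
Σlᵢ = 19 ⇒ odd  ✗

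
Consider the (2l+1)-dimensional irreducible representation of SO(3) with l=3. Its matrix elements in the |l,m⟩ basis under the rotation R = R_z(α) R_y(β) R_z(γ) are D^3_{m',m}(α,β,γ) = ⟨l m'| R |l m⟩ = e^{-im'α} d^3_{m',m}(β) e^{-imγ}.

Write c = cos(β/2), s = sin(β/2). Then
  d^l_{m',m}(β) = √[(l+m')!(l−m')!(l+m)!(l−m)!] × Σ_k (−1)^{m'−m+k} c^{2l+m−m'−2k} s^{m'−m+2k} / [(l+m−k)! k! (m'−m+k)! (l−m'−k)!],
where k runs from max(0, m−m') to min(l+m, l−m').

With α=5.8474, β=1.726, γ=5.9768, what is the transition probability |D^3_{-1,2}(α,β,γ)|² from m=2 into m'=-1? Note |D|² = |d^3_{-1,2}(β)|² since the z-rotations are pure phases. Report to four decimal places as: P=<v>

P=0.0585

Split into d^3_{-1,2}(β=1.7260) × two z-phases.
With c≡cos(β/2)=0.650161 and s≡sin(β/2)=0.759796, N=[2·24·120·1]^{1/2}=75.894664
The bounds max(0,m−m')=3 and min(l+m,l−m')=4 give 2 terms
  k=3: (−1)^0·75.8947/(12)·0.6502^3·0.7598^3 = +0.762403
  k=4: (−1)^1·75.8947/(24)·0.6502^1·0.7598^5 = -0.520604
d^3_{-1,2}(1.7260) = +0.762403 -0.520604 = +0.241799
|D^3_{-1,2}|² = |d^3_{-1,2}(β)|² = (+0.241799)² = 0.058467 (the z-rotation phases have unit modulus)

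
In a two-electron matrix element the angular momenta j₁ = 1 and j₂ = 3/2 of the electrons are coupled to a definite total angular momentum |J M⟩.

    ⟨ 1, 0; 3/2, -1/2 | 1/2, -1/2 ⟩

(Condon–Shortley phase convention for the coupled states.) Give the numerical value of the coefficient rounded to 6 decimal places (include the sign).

triangle: 2!·0!·1!/4! = 2/24
(j±m)!: 1!·1!·1!·2!·0!·1! = 2
prefactor² = (2J+1)·Δ·N² = 1/3
  k=1: −1/(1!·1!·0!·0!·0!·1!) = -1
Σ = -1  ⇒  CG² = 1/3·(-1)² = 1/3
CG = −√(1/3) = -0.577350

-0.577350  (= −√(1/3))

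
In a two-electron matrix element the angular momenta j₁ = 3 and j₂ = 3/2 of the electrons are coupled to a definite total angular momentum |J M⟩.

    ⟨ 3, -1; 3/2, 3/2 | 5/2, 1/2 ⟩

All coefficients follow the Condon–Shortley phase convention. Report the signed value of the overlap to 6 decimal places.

j₁+j₂−J=2  J+j₁−j₂=4  J−j₁+j₂=1  j₁+j₂+J+1=8
(j₁±m₁, j₂±m₂, J±M) = (2,4,3,0,3,2)
P² = 864/35
sum k=2..2:
  [2] +1/8 = 1/8
S = 1/8
C² = P²·S² = 27/70 ; C = +0.621059

+0.621059  (= +√(27/70))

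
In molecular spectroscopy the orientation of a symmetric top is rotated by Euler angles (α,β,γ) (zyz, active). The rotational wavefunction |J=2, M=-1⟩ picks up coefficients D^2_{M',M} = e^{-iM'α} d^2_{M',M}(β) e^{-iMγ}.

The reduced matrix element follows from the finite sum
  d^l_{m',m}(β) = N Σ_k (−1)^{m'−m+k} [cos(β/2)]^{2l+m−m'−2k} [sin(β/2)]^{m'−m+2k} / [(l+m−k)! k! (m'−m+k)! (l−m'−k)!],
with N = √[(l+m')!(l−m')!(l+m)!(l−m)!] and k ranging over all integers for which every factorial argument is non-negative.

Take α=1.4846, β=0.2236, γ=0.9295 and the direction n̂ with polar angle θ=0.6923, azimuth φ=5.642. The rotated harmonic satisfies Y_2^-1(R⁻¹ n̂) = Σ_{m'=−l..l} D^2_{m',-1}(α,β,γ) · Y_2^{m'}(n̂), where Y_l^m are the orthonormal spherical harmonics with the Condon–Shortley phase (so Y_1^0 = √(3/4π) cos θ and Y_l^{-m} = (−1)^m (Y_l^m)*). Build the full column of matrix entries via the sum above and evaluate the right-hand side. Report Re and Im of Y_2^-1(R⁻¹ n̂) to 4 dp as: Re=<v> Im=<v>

Need the full column D^2_{m',-1} for m'=−2..2 at α=1.4846, β=0.2236, γ=0.9295.
cos(β/2)=0.993757, sin(β/2)=0.111567
d^2_{-2,-1}: single k=1 term ⇒ +0.218981;  D = -0.159161-0.150401i
d^2_{-1,-1}: k∈[0..1] ⇒ +0.975260 -0.036877 = +0.938383;  D = -0.700826+0.624024i
d^2_{0,-1}: k∈[0..1] ⇒ -0.268196 +0.003380 = -0.264816;  D = -0.158422-0.212203i
d^2_{1,-1}: k∈[0..1] ⇒ +0.036877 -0.000155 = +0.036722;  D = +0.031208-0.019354i
d^2_{2,-1}: single k=0 term ⇒ -0.002760;  D = +0.001247+0.002462i
Y_2^{m'}(θ=0.6923,φ=5.642) and Σ D·Y over m':
  (-0.1592-0.1504i)·(+0.0448+0.1509i)  (-0.7008+0.6240i)·(+0.3042+0.2271i)  (-0.1584-0.2122i)·(+0.2453+0.0000i)  (+0.0312-0.0194i)·(-0.3042+0.2271i)  (+0.0012+0.0025i)·(+0.0448-0.1509i)
Y_2^-1(R⁻¹ n̂) = -0.382844-0.039195i

Re=-0.3828 Im=-0.0392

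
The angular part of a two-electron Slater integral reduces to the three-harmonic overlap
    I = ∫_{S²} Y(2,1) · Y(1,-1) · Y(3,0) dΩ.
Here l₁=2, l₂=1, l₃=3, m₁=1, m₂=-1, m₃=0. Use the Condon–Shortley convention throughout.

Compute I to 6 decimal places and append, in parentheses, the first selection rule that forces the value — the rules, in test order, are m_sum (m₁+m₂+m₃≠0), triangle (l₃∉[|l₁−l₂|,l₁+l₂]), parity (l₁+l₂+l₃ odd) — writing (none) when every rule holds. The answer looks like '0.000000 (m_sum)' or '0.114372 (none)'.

Rules hold: Σm=0, L=6 even, 1≤3≤3.
N = 5·3·7 = 105
Δ = 0!·4!·2!/7! = 1/105
Racah Σ t=0..0: t=0:+1/4 = 1/4
⇒ 3j(2 1 3; 0 0 0)² = 3/35, sgn -1
Racah Σ t=0..0: t=0:+1/12 = 1/12
⇒ 3j(2 1 3; 1 -1 0)² = 1/35, sgn -1
4πI² = N·(3j₀)²·(3jₘ)² = 9/35
I = +1·√(0.257143/4π) = 0.14304817
No selection rule forces the value: the integral is nonzero (none).

0.143048 (none)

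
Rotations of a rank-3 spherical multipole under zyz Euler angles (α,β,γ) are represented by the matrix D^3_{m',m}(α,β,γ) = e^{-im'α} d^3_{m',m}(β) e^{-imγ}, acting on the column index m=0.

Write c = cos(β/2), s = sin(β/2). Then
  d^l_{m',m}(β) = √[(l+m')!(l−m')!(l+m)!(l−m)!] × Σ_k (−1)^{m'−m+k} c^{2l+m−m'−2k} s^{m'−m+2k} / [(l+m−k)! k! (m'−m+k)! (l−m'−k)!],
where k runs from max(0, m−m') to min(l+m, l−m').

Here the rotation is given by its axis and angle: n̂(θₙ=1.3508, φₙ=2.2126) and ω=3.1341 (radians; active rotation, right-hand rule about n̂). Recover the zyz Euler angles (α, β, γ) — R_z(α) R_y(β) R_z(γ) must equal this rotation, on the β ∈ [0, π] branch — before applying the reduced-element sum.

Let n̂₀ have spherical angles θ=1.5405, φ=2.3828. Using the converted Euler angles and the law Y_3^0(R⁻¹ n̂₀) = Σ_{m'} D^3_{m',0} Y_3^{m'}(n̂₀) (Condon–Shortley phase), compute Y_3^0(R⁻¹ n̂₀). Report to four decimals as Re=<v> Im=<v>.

Axis–angle → zyz. n̂ = (sinθₙcosφₙ, sinθₙsinφₙ, cosθₙ) = (-0.584213, +0.781711, +0.218226), ω = 3.1341.
R = I cosω + sinω [n̂]ₓ + (1−cosω) n̂n̂ᵀ gives
  R = [-0.317372, -0.914994, -0.249120; -0.911724, +0.222156, +0.345552; -0.260834, +0.336798, -0.904728]
β = atan2(√(R₁₃²+R₂₃²), R₃₃) = 2.701537; α = atan2(R₂₃, R₁₃) mod 2π = 2.195434; γ = atan2(R₃₂, −R₃₁) mod 2π = 0.911827
Need the full column D^3_{m',0} for m'=−3..3 at α=2.1954, β=2.7015, γ=0.9118.
cos(β/2)=0.218257, sin(β/2)=0.975891
d^3_{-3,0}: single k=3 term ⇒ +0.043214;  D = +0.041244+0.012899i
d^3_{-2,0}: k∈[2..3] ⇒ +0.011837 -0.236647 = -0.224811;  D = +0.071042+0.213290i
d^3_{-1,0}: k∈[1..3] ⇒ +0.001674 -0.100420 +0.669215 = +0.570469;  D = -0.333613+0.462750i
d^3_{0,0}: k∈[0..3] ⇒ +0.000108 -0.019450 +0.388851 -0.863792 = -0.494282;  D = -0.494282+0.000000i
d^3_{1,0}: k∈[0..2] ⇒ -0.001674 +0.100420 -0.669215 = -0.570469;  D = +0.333613+0.462750i
d^3_{2,0}: k∈[0..1] ⇒ +0.011837 -0.236647 = -0.224811;  D = +0.071042-0.213290i
d^3_{3,0}: single k=0 term ⇒ -0.043214;  D = -0.041244+0.012899i
Y_3^{m'}(θ=1.5405,φ=2.3828) and Σ D·Y over m':
  (+0.0412+0.0129i)·(+0.2702-0.3172i)  (+0.0710+0.2133i)·(+0.0016+0.0309i)  (-0.3336+0.4628i)·(+0.2333+0.2212i)  (-0.4943+0.0000i)·(-0.0339+0.0000i)  (+0.3336+0.4628i)·(-0.2333+0.2212i)  (+0.0710-0.2133i)·(+0.0016-0.0309i)  (-0.0412+0.0129i)·(-0.2702-0.3172i)
Y_3^0(R⁻¹ n̂) = -0.326183+0.000000i

Re=-0.3262 Im=0.0000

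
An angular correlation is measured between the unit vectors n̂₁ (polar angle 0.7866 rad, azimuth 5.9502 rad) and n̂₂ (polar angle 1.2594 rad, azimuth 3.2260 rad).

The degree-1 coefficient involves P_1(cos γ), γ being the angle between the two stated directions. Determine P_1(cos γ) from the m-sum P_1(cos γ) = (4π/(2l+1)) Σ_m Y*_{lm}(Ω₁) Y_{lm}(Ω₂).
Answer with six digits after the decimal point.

Summing Y*_{l m}(θ₁,φ₁)·Y_{l m}(θ₂,φ₂) over m ∈ [−1, 1]; prefactor 4π/(2·1+1) = 4.188790:
  term(m=-1) = -0.07354 + 0.03261j   from Y*(Ω₁)=0.23116 - 0.07995j, Y(Ω₂)=-0.32771 + 0.02773j
  term(m=+0) = 0.05166 + 0.00000j   from Y*(Ω₁)=0.34508 + 0.00000j, Y(Ω₂)=0.14970 + 0.00000j
  term(m=+1) = -0.07354 - 0.03261j   from Y*(Ω₁)=-0.23116 - 0.07995j, Y(Ω₂)=0.32771 + 0.02773j
Σ over m = -0.09541 + 0.00000j; ×(4π/3) → -0.39966 + 0.00000j. Real part: -0.399664

-0.399664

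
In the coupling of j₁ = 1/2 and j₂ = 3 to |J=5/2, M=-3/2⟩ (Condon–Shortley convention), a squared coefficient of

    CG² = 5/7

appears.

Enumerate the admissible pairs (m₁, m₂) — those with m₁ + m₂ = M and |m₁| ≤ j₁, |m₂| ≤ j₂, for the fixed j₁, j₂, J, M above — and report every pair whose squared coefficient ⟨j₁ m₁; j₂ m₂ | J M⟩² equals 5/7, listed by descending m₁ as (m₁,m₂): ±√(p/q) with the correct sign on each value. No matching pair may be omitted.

(1/2,-2): +√(5/7)

Admissible pairs with m₁+m₂ = M = -3/2: (-1/2,-1), (1/2,-2)
  (m₁,m₂)=(1/2,-2): CG² = 5/7, CG = +√(5/7)   ← matches the target
  (m₁,m₂)=(-1/2,-1): CG² = 2/7, CG = −√(2/7)
Pairs with CG² = 5/7: (1/2,-2): +√(5/7)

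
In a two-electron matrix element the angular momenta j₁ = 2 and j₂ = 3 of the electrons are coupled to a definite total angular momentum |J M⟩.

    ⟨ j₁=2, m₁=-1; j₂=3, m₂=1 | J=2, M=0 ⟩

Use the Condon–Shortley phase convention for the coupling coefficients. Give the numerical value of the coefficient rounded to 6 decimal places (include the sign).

√[5·3!1!3!/8! · 1!3!4!2!2!2!] = √(36/7)
  +(−1)^2/∏(2,1,1,2,0,1)! = 1/4  (running 1/4)
  +(−1)^3/∏(3,0,0,1,1,2)! = -1/12  (running 1/6)
⟨..|..⟩ = √(36/7)·(1/6) = +0.377964

+√(1/7) ≈ +0.377964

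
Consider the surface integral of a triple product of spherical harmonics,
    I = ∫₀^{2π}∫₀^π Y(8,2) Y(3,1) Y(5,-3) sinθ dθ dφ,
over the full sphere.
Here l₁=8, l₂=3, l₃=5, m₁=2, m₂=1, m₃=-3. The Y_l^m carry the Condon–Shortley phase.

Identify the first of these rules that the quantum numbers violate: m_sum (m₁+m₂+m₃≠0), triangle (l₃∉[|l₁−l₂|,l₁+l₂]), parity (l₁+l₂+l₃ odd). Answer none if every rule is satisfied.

m₁+m₂+m₃ = 2 + 1 − 3 = 0  ✓
triangle: |8−3|=5 ≤ l₃=5 ≤ 8+3=11  ✓
parity: l₁+l₂+l₃ = 16 is even  ✓

none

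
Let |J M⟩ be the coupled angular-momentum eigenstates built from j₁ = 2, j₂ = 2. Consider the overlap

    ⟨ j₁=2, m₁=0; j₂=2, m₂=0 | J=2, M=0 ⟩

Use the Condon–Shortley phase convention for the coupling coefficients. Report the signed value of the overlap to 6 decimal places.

j₁+j₂−J=2  J+j₁−j₂=2  J−j₁+j₂=2  j₁+j₂+J+1=7
(j₁±m₁, j₂±m₂, J±M) = (2,2,2,2,2,2)
P² = 32/63
sum k=0..2:
  [0] +1/8 = 1/8
  [1] −1/1 = -1
  [2] +1/8 = 1/8
S = -3/4
C² = P²·S² = 2/7 ; C = -0.534522

-0.534522  (= −√(2/7))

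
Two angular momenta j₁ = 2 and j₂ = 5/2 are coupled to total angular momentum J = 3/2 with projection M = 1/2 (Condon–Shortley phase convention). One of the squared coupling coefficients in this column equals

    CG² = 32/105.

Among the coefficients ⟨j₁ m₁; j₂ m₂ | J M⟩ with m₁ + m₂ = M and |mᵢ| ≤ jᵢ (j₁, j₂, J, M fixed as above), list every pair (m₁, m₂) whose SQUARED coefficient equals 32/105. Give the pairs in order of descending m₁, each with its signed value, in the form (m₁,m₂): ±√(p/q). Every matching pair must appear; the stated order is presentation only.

(2,-3/2): +√(32/105)

Admissible pairs with m₁+m₂ = M = 1/2: (-2,5/2), (-1,3/2), (0,1/2), (1,-1/2), (2,-3/2)
  (m₁,m₂)=(2,-3/2): CG² = 32/105, CG = +√(32/105)   ← matches the target
  (m₁,m₂)=(1,-1/2): CG² = 5/21, CG = −√(5/21)
  (m₁,m₂)=(0,1/2): CG² = 2/35, CG = +√(2/35)
  (m₁,m₂)=(-1,3/2): CG² = 2/105, CG = +√(2/105)
  (m₁,m₂)=(-2,5/2): CG² = 8/21, CG = −√(8/21)
Pairs with CG² = 32/105: (2,-3/2): +√(32/105)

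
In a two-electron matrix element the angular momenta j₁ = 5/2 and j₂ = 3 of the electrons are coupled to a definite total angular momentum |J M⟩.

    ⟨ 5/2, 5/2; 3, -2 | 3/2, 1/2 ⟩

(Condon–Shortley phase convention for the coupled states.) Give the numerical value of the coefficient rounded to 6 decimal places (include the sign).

triangle: 4!*1!*2!/8! = 48/40320
(j±m)!: 5!*0!*1!*5!*2!*1! = 28800
prefactor² = (2J+1)*Δ*N² = 960/7
  k=0: +1/(0!*4!*0!*1!*1!*1!) = 1/24
Σ = 1/24  ⇒  CG² = 960/7*(1/24)² = 5/21
CG = +√(5/21) = +0.487950

+√(5/21) = +0.487950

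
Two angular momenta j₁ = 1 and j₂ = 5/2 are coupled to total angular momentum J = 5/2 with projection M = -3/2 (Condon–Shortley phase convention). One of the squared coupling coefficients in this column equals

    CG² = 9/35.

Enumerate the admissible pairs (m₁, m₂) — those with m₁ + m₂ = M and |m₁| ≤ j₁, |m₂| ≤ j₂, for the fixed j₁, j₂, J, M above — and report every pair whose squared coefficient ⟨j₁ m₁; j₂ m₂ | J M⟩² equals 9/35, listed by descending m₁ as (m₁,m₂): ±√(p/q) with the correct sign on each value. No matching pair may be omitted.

Admissible pairs with m₁+m₂ = M = -3/2: (-1,-1/2), (0,-3/2), (1,-5/2)
  (m₁,m₂)=(1,-5/2): CG² = 2/7, CG = +√(2/7)
  (m₁,m₂)=(0,-3/2): CG² = 9/35, CG = +√(9/35)   ← matches the target
  (m₁,m₂)=(-1,-1/2): CG² = 16/35, CG = −√(16/35)
Pairs with CG² = 9/35: (0,-3/2): +√(9/35)

(0,-3/2): +√(9/35)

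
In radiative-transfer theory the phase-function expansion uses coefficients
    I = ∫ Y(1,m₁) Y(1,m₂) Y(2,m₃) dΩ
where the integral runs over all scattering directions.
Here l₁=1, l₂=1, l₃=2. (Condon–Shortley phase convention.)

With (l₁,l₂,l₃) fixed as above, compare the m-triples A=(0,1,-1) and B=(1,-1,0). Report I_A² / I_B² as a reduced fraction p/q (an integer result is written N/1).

3/1

Same 1,1,2: normalisation and zero-m 3j drop out of the ratio.
A: Δ: 0! 2! 2! / 5! → 1/30; sum: t=0:+1/2 = 1/2; 3j²(1 1 2; 0 1 -1) = Δ·Π!·Σ² = 1/10  (sign -1)
B: Δ: 0! 2! 2! / 5! → 1/30; sum: t=0:+1/4 = 1/4; 3j²(1 1 2; 1 -1 0) = Δ·Π!·Σ² = 1/30  (sign +1)
I_A²/I_B² = (1/10)/(1/30) = 3/1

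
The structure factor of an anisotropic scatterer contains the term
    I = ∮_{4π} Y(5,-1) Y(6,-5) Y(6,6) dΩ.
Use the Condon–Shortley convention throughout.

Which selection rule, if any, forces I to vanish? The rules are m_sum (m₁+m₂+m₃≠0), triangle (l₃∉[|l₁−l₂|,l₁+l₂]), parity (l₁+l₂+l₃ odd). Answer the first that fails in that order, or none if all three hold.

m₁+m₂+m₃ = -1 − 5 + 6 = 0  ✓
triangle: |5−6|=1 ≤ l₃=6 ≤ 5+6=11  ✓
parity: l₁+l₂+l₃ = 17 is odd  ✗

parity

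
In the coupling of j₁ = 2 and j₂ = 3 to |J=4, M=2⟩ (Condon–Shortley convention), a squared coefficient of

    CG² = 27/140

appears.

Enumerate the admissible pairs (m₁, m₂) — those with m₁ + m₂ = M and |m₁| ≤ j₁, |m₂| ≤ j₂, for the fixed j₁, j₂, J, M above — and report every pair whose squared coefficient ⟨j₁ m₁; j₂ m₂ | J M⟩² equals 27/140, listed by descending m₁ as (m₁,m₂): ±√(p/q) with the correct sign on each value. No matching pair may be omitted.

Admissible pairs with m₁+m₂ = M = 2: (-1,3), (0,2), (1,1), (2,0)
  (m₁,m₂)=(2,0): CG² = 3/7, CG = +√(3/7)
  (m₁,m₂)=(1,1): CG² = 1/28, CG = +√(1/28)
  (m₁,m₂)=(0,2): CG² = 12/35, CG = −√(12/35)
  (m₁,m₂)=(-1,3): CG² = 27/140, CG = −√(27/140)   ← matches the target
Pairs with CG² = 27/140: (-1,3): −√(27/140)

(-1,3): −√(27/140)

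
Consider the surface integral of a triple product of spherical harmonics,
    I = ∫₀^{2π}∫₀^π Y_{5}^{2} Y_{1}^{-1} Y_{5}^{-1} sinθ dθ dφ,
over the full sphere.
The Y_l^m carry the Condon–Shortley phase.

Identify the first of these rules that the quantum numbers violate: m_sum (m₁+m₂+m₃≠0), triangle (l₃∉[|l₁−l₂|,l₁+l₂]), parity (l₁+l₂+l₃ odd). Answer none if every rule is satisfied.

azimuthal sum: 2 − 1 − 1 = 0  ✓
4 ≤ 5 ≤ 6 (triangle on l)  ✓
L = 5 + 1 + 5 = 11 (odd)  ✗

parity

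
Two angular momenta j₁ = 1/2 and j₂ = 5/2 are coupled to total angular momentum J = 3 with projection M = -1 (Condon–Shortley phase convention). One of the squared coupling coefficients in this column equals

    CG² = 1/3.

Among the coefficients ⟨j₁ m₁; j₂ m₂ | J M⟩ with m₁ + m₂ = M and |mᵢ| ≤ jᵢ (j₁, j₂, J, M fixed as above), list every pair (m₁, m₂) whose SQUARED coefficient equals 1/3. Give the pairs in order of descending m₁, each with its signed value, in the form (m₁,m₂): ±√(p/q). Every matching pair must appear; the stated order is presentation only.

(1/2,-3/2): +√(1/3)

Admissible pairs with m₁+m₂ = M = -1: (-1/2,-1/2), (1/2,-3/2)
  (m₁,m₂)=(1/2,-3/2): CG² = 1/3, CG = +√(1/3)   ← matches the target
  (m₁,m₂)=(-1/2,-1/2): CG² = 2/3, CG = +√(2/3)
Pairs with CG² = 1/3: (1/2,-3/2): +√(1/3)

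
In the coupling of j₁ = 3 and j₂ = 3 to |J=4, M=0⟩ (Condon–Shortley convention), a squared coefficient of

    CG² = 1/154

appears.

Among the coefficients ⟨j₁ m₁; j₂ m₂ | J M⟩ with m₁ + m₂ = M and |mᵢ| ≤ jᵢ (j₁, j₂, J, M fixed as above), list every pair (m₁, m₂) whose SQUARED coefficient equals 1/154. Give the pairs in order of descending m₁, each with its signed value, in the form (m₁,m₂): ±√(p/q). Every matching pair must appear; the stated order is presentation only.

Admissible pairs with m₁+m₂ = M = 0: (-3,3), (-2,2), (-1,1), (0,0), (1,-1), (2,-2), (3,-3)
  (m₁,m₂)=(3,-3): CG² = 9/154, CG = +√(9/154)
  (m₁,m₂)=(2,-2): CG² = 7/22, CG = +√(7/22)
  (m₁,m₂)=(1,-1): CG² = 1/154, CG = +√(1/154)   ← matches the target
  (m₁,m₂)=(0,0): CG² = 18/77, CG = −√(18/77)
  (m₁,m₂)=(-1,1): CG² = 1/154, CG = +√(1/154)   ← matches the target
  (m₁,m₂)=(-2,2): CG² = 7/22, CG = +√(7/22)
  (m₁,m₂)=(-3,3): CG² = 9/154, CG = +√(9/154)
Pairs with CG² = 1/154: (1,-1): +√(1/154); (-1,1): +√(1/154)

(1,-1): +√(1/154); (-1,1): +√(1/154)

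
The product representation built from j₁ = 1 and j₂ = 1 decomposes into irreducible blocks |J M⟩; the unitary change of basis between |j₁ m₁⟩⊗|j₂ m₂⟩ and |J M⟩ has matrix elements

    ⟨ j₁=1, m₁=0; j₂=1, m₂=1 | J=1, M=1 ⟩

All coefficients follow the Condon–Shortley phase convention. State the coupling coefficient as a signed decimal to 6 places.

−√(1/2) ≈ -0.707107

√[3·1!1!1!/4! · 1!1!2!0!2!0!] = √(1/2)
  +(−1)^1/∏(1,0,0,1,1,0)! = -1  (running -1)
⟨..|..⟩ = √(1/2)·(-1) = -0.707107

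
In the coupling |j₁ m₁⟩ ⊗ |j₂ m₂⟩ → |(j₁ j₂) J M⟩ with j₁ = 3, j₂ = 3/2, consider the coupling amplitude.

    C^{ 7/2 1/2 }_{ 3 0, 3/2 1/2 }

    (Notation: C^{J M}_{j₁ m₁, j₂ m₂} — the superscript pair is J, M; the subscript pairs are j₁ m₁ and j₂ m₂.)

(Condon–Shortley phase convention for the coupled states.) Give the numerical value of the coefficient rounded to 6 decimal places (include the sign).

j₁+j₂−J=1  J+j₁−j₂=5  J−j₁+j₂=2  j₁+j₂+J+1=9
(j₁±m₁, j₂±m₂, J±M) = (3,3,2,1,4,3)
P² = 384/7
sum k=0..1:
  [0] +1/24 = 1/24
  [1] −1/12 = -1/12
S = -1/24
C² = P²·S² = 2/21 ; C = -0.308607

−√(2/21) ≈ -0.308607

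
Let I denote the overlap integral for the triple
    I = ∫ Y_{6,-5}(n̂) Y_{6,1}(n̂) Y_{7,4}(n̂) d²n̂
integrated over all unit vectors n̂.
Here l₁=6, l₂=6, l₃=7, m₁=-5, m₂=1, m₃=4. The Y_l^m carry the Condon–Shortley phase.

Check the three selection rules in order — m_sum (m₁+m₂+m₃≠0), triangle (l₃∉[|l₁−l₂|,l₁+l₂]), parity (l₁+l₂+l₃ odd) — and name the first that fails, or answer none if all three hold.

m₁+m₂+m₃ = -5 + 1 + 4 = 0  ✓
triangle: |6−6|=0 ≤ l₃=7 ≤ 6+6=12  ✓
parity: l₁+l₂+l₃ = 19 is odd  ✗

parity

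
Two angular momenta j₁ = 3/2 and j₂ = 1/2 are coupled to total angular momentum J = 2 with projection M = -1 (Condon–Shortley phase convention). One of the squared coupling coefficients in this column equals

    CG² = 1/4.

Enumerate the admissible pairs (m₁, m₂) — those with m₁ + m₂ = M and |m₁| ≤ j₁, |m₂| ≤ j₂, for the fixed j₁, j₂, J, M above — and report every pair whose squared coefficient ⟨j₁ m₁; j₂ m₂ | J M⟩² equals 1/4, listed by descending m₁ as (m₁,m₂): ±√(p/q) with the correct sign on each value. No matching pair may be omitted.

Admissible pairs with m₁+m₂ = M = -1: (-3/2,1/2), (-1/2,-1/2)
  (m₁,m₂)=(-1/2,-1/2): CG² = 3/4, CG = +√(3/4)
  (m₁,m₂)=(-3/2,1/2): CG² = 1/4, CG = +√(1/4)   ← matches the target
Pairs with CG² = 1/4: (-3/2,1/2): +√(1/4)

(-3/2,1/2): +√(1/4)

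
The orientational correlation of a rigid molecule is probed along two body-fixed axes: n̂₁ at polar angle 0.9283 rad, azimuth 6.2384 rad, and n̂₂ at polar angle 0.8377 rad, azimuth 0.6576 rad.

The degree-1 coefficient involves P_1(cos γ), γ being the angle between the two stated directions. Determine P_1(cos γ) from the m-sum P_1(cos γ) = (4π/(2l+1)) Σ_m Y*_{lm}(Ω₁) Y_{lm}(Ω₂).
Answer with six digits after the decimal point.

0.855080

Expand P_1 via completeness: Σ_{m} conj(Y_{1,m}) at Ω₁ times Y_{1,m} at Ω₂ —
  [-1]  conj(Y_{1,-1})(Ω₁) = 0.27633 - 0.01238j ; Y_{1,-1}(Ω₂) = 0.20320 - 0.15692j ; Δ = 0.05421 - 0.04588j
  [+0]  conj(Y_{1,0})(Ω₁) = 0.29277 + 0.00000j ; Y_{1,0}(Ω₂) = 0.32696 + 0.00000j ; Δ = 0.09572 + 0.00000j
  [+1]  conj(Y_{1,1})(Ω₁) = -0.27633 - 0.01238j ; Y_{1,1}(Ω₂) = -0.20320 - 0.15692j ; Δ = 0.05421 + 0.04588j
Accumulated sum 0.20414 + 0.00000j; after 4π/(2l+1) scaling, 0.85508 + 0.00000j ⇒ P_1 = 0.855080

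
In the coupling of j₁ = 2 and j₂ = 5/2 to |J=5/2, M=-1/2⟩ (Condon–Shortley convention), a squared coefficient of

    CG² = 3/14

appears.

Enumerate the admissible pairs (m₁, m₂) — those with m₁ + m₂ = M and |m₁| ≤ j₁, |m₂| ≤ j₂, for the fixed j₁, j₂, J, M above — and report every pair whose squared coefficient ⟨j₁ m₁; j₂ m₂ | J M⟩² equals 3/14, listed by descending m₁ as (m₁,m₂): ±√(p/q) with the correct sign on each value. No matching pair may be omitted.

(2,-5/2): +√(3/14)

Admissible pairs with m₁+m₂ = M = -1/2: (-2,3/2), (-1,1/2), (0,-1/2), (1,-3/2), (2,-5/2)
  (m₁,m₂)=(2,-5/2): CG² = 3/14, CG = +√(3/14)   ← matches the target
  (m₁,m₂)=(1,-3/2): CG² = 6/35, CG = +√(6/35)
  (m₁,m₂)=(0,-1/2): CG² = 8/35, CG = −√(8/35)
  (m₁,m₂)=(-1,1/2): CG² = 0/1, CG = 0
  (m₁,m₂)=(-2,3/2): CG² = 27/70, CG = +√(27/70)
Pairs with CG² = 3/14: (2,-5/2): +√(3/14)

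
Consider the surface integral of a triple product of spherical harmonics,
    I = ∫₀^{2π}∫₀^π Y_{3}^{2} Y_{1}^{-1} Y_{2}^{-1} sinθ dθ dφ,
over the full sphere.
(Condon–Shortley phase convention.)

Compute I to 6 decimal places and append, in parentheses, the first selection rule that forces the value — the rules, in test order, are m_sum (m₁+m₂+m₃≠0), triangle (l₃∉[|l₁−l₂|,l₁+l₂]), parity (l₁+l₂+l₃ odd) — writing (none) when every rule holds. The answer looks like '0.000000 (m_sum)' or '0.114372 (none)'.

0.261169 (none)

Rules hold: Σm=0, L=6 even, 2≤2≤4.
N = 7·3·5 = 105
Δ = 2!·4!·0!/7! = 1/105
Racah Σ t=1..1: t=1:−1/4 = -1/4
⇒ 3j(3 1 2; 0 0 0)² = 3/35, sgn -1
Racah Σ t=0..0: t=0:+1/12 = 1/12
⇒ 3j(3 1 2; 2 -1 -1)² = 2/21, sgn -1
4πI² = N·(3j₀)²·(3jₘ)² = 6/7
I = +1·√(0.857143/4π) = 0.26116903
No selection rule forces the value: the integral is nonzero (none).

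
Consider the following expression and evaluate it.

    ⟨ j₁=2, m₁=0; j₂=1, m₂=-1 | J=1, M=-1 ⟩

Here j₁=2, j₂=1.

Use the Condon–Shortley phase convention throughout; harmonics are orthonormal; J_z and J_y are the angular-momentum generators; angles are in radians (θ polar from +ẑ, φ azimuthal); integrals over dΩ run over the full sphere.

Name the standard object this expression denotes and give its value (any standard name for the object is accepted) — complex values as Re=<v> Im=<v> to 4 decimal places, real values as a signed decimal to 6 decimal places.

Clebsch–Gordan coefficient, +√(1/10) ≈ +0.316228

This is a Clebsch–Gordan (vector-coupling) coefficient.
triangle: 2!*2!*0!/5! = 4/120
(j±m)!: 2!*2!*0!*2!*0!*2! = 16
prefactor² = (2J+1)*Δ*N² = 8/5
  k=0: +1/(0!*2!*2!*0!*0!*0!) = 1/4
Σ = 1/4  ⇒  CG² = 8/5*(1/4)² = 1/10
CG = +√(1/10) = +0.316228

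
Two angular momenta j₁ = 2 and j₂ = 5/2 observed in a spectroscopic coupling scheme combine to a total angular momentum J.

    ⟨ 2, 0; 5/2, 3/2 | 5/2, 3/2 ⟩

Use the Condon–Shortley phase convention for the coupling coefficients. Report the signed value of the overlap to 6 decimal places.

triangle: 2!*2!*3!/8! = 24/40320
(j±m)!: 2!*2!*4!*1!*4!*1! = 2304
prefactor² = (2J+1)*Δ*N² = 288/35
  k=1: −1/(1!*1!*1!*3!*1!*0!) = -1/6
  k=2: +1/(2!*0!*0!*2!*2!*1!) = 1/8
Σ = -1/24  ⇒  CG² = 288/35*(-1/24)² = 1/70
CG = −√(1/70) = -0.119523

-0.119523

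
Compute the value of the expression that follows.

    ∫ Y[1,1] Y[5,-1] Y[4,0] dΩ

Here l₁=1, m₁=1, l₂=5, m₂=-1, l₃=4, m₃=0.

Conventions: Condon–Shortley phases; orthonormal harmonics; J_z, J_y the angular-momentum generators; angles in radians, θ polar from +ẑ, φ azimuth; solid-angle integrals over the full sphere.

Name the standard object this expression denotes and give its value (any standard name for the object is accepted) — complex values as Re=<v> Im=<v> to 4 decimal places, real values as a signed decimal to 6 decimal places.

This is a Gaunt coefficient — the integral of a triple product of spherical harmonics over the sphere.
m-sum 0 ✓  L=10 even ✓  4≤4≤6 ✓
Π(2lᵢ+1) = 3×11×9 = 297
triangle coeff Δ(1,5,4) = 1/495
Σ_t [1,1]: t=1:−1/576 = -1/576
(3j)²=5/99 [(1 5 4; 0 0 0)], sign=-1
Σ_t [0,0]: t=0:+1/1152 = 1/1152
(3j)²=1/33 [(1 5 4; 1 -1 0)], sign=+1
⇒ 4πI² = 5/11
I = (-1)√(5/11/(4π)) = -0.19018827

Gaunt coefficient, -0.190188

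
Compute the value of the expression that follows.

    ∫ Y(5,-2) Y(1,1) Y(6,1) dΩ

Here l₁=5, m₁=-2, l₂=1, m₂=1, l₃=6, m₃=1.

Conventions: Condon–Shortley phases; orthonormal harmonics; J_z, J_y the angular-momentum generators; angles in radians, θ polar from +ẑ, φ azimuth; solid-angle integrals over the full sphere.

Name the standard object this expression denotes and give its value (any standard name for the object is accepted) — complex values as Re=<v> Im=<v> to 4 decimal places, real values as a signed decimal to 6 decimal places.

This is a Gaunt coefficient — the integral of a triple product of spherical harmonics over the sphere.
Checks pass: Σm=0; 12 even; l₃=6∈[4,6].
(2·5+1)(2·1+1)(2·6+1) = 429
Δ: 0! 10! 2! / 13! → 1/858
sum: t=0:+1/14400 = 1/14400
3j²(5 1 6; 0 0 0) = Δ·Π!·Σ² = 6/143  (sign +1)
sum: t=0:+1/60480 = 1/60480
3j²(5 1 6; -2 1 1) = Δ·Π!·Σ² = 5/429  (sign -1)
combine: 4πI² = 429·6/143·5/429 = 30/143
take √, sign -1: I = -0.12920749

Gaunt coefficient, -0.129207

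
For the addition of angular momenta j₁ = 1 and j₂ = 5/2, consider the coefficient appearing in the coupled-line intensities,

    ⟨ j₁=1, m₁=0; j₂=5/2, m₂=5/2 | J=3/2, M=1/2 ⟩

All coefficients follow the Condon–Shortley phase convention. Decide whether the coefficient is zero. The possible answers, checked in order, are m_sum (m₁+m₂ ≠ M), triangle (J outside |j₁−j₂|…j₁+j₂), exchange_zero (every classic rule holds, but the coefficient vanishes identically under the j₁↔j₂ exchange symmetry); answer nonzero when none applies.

m-sum: m₁+m₂ = 0+5/2 = 5/2, M = 1/2  ✗ ⇒ coefficient is 0

m_sum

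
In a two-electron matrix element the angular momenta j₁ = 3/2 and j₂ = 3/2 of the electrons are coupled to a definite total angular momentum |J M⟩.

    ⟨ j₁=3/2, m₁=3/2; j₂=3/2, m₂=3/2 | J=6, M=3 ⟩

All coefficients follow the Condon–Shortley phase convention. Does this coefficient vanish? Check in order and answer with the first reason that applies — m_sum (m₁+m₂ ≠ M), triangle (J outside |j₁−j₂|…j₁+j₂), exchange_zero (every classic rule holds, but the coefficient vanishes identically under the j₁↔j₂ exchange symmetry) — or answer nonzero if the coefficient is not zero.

triangle

m-sum: m₁+m₂ = 3/2+3/2 = 3, M = 3  ✓
triangle: need |j₁−j₂| ≤ J ≤ j₁+j₂, i.e. J ∈ [0, 3]; J = 6 is outside ✗ ⇒ coefficient is 0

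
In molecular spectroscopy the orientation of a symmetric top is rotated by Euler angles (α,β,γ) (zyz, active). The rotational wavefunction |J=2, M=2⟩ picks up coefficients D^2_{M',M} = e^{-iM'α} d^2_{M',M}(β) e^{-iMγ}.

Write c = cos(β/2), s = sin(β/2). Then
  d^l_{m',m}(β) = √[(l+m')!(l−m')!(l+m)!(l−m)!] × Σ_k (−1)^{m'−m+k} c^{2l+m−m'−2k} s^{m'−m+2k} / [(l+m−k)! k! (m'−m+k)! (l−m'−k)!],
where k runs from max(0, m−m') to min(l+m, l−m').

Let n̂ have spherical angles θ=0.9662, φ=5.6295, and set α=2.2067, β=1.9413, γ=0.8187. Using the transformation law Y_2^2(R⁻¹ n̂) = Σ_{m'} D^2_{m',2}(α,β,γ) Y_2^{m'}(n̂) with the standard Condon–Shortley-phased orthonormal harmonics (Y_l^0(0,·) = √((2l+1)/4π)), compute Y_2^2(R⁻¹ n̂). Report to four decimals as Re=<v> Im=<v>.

Re=0.0427 Im=-0.0057

Need the full column D^2_{m',2} for m'=−2..2 at α=2.2067, β=1.9413, γ=0.8187.
cos(β/2)=0.564763, sin(β/2)=0.825253
d^2_{-2,2}: single k=4 term ⇒ +0.463819;  D = -0.433166+0.165817i
d^2_{-1,2}: single k=3 term ⇒ +0.634830;  D = +0.534704+0.342201i
d^2_{0,2}: single k=2 term ⇒ +0.532087;  D = -0.035413-0.530907i
d^2_{1,2}: single k=1 term ⇒ +0.297315;  D = -0.226918+0.192105i
d^2_{2,2}: single k=0 term ⇒ +0.101734;  D = +0.098999+0.023429i
Y_2^{m'}(θ=0.9662,φ=5.6295) and Σ D·Y over m':
  (-0.4332+0.1658i)·(+0.0681+0.2524i)  (+0.5347+0.3422i)·(+0.2868+0.2197i)  (-0.0354-0.5309i)·(-0.0097+0.0000i)  (-0.2269+0.1921i)·(-0.2868+0.2197i)  (+0.0990+0.0234i)·(+0.0681-0.2524i)
Y_2^2(R⁻¹ n̂) = +0.042698-0.005651i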